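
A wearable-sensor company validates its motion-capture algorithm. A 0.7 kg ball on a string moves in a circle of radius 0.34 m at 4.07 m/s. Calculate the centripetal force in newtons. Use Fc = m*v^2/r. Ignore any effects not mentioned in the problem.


Fc = m * v^2 / r
v^2 = 4.07^2 = 16.5649
Fc = 0.7 * 16.5649 / 0.34
Fc = 11.5954 / 0.34 = 34.1042 N

34.1042 N


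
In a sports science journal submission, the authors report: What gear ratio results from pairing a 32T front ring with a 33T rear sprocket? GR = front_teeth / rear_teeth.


GR = front_teeth / rear_teeth
GR = 32 / 33
GR = 0.9697

0.9697


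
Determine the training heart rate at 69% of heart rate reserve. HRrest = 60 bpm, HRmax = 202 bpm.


Target = HRrest + pct*(HRmax - HRrest)
Heart rate reserve = HRmax - HRrest = 202 - 60 = 142 bpm
Fraction = 69% = 0.69
Target = 60 + 0.69 * 142
Target = 60 + 97.98 = 157.98 bpm

157.98 bpm


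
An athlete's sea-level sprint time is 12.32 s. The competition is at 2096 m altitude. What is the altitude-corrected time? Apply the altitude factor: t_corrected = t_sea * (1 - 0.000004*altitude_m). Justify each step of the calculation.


Correction factor = 1 - 0.000004 * 2096 = 0.991616
t_corrected = t_sea * factor = 12.32 * 0.991616
t_corrected = 12.2167 s

12.2167 s


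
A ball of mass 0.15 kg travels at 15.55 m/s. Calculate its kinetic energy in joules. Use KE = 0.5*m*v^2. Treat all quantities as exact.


KE = 0.5 * m * v^2
KE = 0.5 * 0.15 * 15.55^2
KE = 0.5 * 0.15 * 241.8025 = 18.1352 J

18.1352 J


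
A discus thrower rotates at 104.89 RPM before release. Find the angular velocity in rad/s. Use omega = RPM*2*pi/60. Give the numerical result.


omega = RPM * 2 * pi / 60
omega = 104.89 * 2 * 3.14159 / 60
omega = 659.0433 / 60 = 10.9841 rad/s

10.9841 rad/s


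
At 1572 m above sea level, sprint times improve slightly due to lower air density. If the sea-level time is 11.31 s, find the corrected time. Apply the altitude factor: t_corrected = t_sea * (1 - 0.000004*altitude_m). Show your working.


Correction factor = 1 - 0.000004 * 1572 = 0.993712
t_corrected = t_sea * factor = 11.31 * 0.993712
t_corrected = 11.2389 s

11.2389 s


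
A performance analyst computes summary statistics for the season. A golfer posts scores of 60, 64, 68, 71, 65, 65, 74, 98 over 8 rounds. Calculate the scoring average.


Average = sum / n
Sum = 565
Average = 565 / 8 = 70.625

70.625


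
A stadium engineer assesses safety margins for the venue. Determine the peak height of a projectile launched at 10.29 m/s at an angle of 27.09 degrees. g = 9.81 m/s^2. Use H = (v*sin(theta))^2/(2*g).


H = (v*sin(theta))^2 / (2*g)
vy = v*sin(theta) = 10.29 * sin(27.09 deg) = 4.686 m/s
H = vy^2 / (2*g) = 21.9582 / (2*9.81)
H = 21.9582 / 19.62 = 1.1192 m

1.1192 m


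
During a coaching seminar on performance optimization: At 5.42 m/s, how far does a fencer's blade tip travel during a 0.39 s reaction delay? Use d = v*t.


d = v * t
d = 5.42 * 0.39
d = 2.1138 m

2.1138 m


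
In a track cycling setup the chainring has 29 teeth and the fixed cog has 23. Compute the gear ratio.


GR = front_teeth / rear_teeth
GR = 29 / 23
GR = 1.2609

1.2609


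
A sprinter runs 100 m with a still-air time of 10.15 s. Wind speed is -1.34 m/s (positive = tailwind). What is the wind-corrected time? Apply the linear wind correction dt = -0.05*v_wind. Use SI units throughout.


dt = -0.05 * v_wind = -0.05 * -1.34 = 0.067 s
t_corrected = t_still + dt = 10.15 + (0.067)
t_corrected = 10.217 s

10.217 s


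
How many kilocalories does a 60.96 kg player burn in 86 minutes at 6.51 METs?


kcal = MET * mass * time_hr
Convert time: 86 min = 1.4333 hr
kcal = 6.51 * 60.96 * 1.4333
kcal = 568.8178 kcal

568.8178 kcal


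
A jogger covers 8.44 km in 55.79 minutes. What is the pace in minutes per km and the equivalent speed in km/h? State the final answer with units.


Pace = time / distance = 55.79 min / 8.44 km = 6.6102 min/km
Speed = distance / time_in_hours = 8.44 / 0.9298 hr
Speed = 9.0769 km/h

6.6102 min/km, 9.0769 km/h


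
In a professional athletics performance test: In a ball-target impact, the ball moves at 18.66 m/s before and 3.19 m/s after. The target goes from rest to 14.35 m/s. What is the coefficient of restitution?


e = (v2_after - v1_after) / (v1_before - v2_before)
Numerator = 14.35 - 3.19 = 11.16
Denominator = 18.66 - 0 = 18.66
e = 11.16 / 18.66 = 0.5981

0.5981


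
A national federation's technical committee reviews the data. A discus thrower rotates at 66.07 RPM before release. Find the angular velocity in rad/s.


omega = RPM * 2 * pi / 60
omega = 66.07 * 2 * 3.14159 / 60
omega = 415.1301 / 60 = 6.9188 rad/s

6.9188 rad/s


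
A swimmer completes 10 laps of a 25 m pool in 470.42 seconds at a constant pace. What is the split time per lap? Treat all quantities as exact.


Split time = total_time / n_laps = 470.42 / 10
Split time = 47.042 s per lap

47.042 s


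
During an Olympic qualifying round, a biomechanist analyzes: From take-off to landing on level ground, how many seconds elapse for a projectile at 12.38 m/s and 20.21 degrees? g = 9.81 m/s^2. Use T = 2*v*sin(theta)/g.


T = 2*v*sin(theta)/g
sin(theta) = sin(20.21 deg) = 0.3455
T = 2*12.38*0.3455 / 9.81
T = 8.5536 / 9.81 = 0.8719 s

0.8719 s


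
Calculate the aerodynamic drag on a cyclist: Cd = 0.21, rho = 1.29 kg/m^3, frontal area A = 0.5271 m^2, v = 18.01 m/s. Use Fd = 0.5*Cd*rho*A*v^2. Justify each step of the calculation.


Fd = 0.5 * Cd * rho * A * v^2
Fd = 0.5 * 0.21 * 1.29 * 0.5271 * 18.01^2
v^2 = 324.3601
Fd = 0.5 * 0.21 * 1.29 * 0.5271 * 324.3601 = 23.1579 N

23.1579 N


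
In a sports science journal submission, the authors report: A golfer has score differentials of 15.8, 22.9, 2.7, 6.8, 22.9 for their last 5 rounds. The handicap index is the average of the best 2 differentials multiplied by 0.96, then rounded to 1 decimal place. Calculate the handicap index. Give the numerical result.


All differentials: 15.8, 22.9, 2.7, 6.8, 22.9
Sorted: 2.7, 6.8, 15.8, 22.9, 22.9
Best 2: 2.7, 6.8
Average of best = 9.5 / 2 = 4.75
Raw index = 4.75 * 0.96 = 4.56
Handicap index = round(4.56, 1) = 4.6

4.6


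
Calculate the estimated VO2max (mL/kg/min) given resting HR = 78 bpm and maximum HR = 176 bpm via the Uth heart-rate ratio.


VO2max = 15.3 * HRmax / HRrest
VO2max = 15.3 * 176 / 78
VO2max = 2692.8 / 78 = 34.5231 mL/kg/min

34.5231 mL/kg/min


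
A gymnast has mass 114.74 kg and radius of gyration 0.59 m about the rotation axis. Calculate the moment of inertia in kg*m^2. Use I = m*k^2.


I = m * k^2
I = 114.74 * 0.59^2
I = 114.74 * 0.3481 = 39.941 kg*m^2

39.941 kg*m^2


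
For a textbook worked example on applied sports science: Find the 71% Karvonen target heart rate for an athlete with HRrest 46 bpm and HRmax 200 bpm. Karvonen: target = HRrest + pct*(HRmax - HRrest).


Target = HRrest + pct*(HRmax - HRrest)
Heart rate reserve = HRmax - HRrest = 200 - 46 = 154 bpm
Fraction = 71% = 0.71
Target = 46 + 0.71 * 154
Target = 46 + 109.34 = 155.34 bpm

155.34 bpm


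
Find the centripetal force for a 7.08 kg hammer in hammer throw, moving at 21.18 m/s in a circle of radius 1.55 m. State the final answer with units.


Fc = m * v^2 / r
v^2 = 21.18^2 = 448.5924
Fc = 7.08 * 448.5924 / 1.55
Fc = 3176.0342 / 1.55 = 2049.0543 N

2049.0543 N


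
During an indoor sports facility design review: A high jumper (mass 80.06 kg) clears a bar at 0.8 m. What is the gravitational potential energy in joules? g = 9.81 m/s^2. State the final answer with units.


PE = m * g * h
PE = 80.06 * 9.81 * 0.8
PE = 785.3886 * 0.8 = 628.3109 J

628.3109 J


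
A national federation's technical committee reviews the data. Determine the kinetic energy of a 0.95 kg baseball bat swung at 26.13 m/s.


KE = 0.5 * m * v^2
KE = 0.5 * 0.95 * 26.13^2
KE = 0.5 * 0.95 * 682.7769 = 324.319 J

324.319 J


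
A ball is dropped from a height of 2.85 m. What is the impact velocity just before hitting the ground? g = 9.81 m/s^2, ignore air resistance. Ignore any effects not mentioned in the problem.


v = sqrt(2 * g * h)
v = sqrt(2 * 9.81 * 2.85)
v = sqrt(55.917) = 7.4778 m/s

7.4778 m/s


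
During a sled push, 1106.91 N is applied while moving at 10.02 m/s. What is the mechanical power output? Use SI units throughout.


P = F * v
P = 1106.91 * 10.02
P = 11091.2382 W

11091.2382 W


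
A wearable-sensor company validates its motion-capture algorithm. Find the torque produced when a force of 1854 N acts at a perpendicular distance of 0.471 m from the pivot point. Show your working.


tau = F * d
tau = 1854 * 0.471
tau = 873.234 N*m

873.234 N*m


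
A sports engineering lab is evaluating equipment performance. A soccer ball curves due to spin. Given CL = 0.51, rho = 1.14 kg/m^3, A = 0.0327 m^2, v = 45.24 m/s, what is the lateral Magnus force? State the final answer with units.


FM = 0.5 * CL * rho * A * v^2
FM = 0.5 * 0.51 * 1.14 * 0.0327 * 45.24^2
v^2 = 2046.6576
FM = 0.5 * 0.51 * 1.14 * 0.0327 * 2046.6576 = 19.4553 N

19.4553 N


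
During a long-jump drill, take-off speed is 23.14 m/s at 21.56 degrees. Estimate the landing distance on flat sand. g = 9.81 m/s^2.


R = v^2 * sin(2*theta) / g
Convert angle to radians: theta = 21.56 deg = 0.3763 rad
sin(2*theta) = sin(0.7526) = 0.6835
R = 23.14^2 * 0.6835 / 9.81
R = 535.4596 * 0.6835 / 9.81 = 37.3091 m

37.3091 m


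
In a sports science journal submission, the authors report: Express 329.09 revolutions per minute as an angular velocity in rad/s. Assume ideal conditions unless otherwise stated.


omega = RPM * 2 * pi / 60
omega = 329.09 * 2 * 3.14159 / 60
omega = 2067.7335 / 60 = 34.4622 rad/s

34.4622 rad/s


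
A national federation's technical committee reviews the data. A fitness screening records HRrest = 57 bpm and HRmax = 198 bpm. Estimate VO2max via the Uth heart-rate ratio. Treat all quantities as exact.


VO2max = 15.3 * HRmax / HRrest
VO2max = 15.3 * 198 / 57
VO2max = 3029.4 / 57 = 53.1474 mL/kg/min

53.1474 mL/kg/min


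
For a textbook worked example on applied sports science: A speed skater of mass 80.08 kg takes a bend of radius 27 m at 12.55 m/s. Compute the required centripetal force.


Fc = m * v^2 / r
v^2 = 12.55^2 = 157.5025
Fc = 80.08 * 157.5025 / 27
Fc = 12612.8002 / 27 = 467.1407 N

467.1407 N


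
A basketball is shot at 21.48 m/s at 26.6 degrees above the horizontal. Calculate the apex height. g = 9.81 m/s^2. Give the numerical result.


H = (v*sin(theta))^2 / (2*g)
vy = v*sin(theta) = 21.48 * sin(26.6 deg) = 9.6179 m/s
H = vy^2 / (2*g) = 92.5033 / (2*9.81)
H = 92.5033 / 19.62 = 4.7147 m

4.7147 m


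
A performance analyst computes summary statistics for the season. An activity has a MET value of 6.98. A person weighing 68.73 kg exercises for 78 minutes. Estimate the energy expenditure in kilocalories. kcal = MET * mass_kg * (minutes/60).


kcal = MET * mass * time_hr
Convert time: 78 min = 1.3 hr
kcal = 6.98 * 68.73 * 1.3
kcal = 623.656 kcal

623.656 kcal


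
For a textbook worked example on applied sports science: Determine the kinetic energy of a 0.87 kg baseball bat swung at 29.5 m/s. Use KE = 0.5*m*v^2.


KE = 0.5 * m * v^2
KE = 0.5 * 0.87 * 29.5^2
KE = 0.5 * 0.87 * 870.25 = 378.5587 J

378.5587 J


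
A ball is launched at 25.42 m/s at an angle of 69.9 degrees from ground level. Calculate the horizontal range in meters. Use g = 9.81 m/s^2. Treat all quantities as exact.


R = v^2 * sin(2*theta) / g
Convert angle to radians: theta = 69.9 deg = 1.22 rad
sin(2*theta) = sin(2.44) = 0.6455
R = 25.42^2 * 0.6455 / 9.81
R = 646.1764 * 0.6455 / 9.81 = 42.5158 m

42.5158 m


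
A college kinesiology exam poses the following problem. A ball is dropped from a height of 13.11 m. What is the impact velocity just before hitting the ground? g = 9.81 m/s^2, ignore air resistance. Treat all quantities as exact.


v = sqrt(2 * g * h)
v = sqrt(2 * 9.81 * 13.11)
v = sqrt(257.2182) = 16.038 m/s

16.038 m/s


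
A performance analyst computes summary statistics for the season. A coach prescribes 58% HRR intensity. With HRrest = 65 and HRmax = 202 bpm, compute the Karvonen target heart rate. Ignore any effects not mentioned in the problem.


Target = HRrest + pct*(HRmax - HRrest)
Heart rate reserve = HRmax - HRrest = 202 - 65 = 137 bpm
Fraction = 58% = 0.58
Target = 65 + 0.58 * 137
Target = 65 + 79.46 = 144.46 bpm

144.46 bpm


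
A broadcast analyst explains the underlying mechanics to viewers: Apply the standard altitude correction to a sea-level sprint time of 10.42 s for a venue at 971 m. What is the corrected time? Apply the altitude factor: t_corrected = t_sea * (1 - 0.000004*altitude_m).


Correction factor = 1 - 0.000004 * 971 = 0.996116
t_corrected = t_sea * factor = 10.42 * 0.996116
t_corrected = 10.3795 s

10.3795 s


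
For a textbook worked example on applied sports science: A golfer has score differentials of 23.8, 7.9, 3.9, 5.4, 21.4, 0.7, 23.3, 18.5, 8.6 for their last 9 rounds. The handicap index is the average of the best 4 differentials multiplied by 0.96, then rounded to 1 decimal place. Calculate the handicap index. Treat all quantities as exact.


All differentials: 23.8, 7.9, 3.9, 5.4, 21.4, 0.7, 23.3, 18.5, 8.6
Sorted: 0.7, 3.9, 5.4, 7.9, 8.6, 18.5, 21.4, 23.3, 23.8
Best 4: 0.7, 3.9, 5.4, 7.9
Average of best = 17.9 / 4 = 4.475
Raw index = 4.475 * 0.96 = 4.296
Handicap index = round(4.296, 1) = 4.3

4.3


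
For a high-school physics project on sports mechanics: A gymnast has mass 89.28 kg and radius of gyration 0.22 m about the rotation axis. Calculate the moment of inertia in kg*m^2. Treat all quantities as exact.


I = m * k^2
I = 89.28 * 0.22^2
I = 89.28 * 0.0484 = 4.3212 kg*m^2

4.3212 kg*m^2


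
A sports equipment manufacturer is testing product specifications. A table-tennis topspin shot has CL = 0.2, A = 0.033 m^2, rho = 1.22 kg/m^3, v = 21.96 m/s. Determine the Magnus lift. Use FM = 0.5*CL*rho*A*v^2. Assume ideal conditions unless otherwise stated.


FM = 0.5 * CL * rho * A * v^2
FM = 0.5 * 0.2 * 1.22 * 0.033 * 21.96^2
v^2 = 482.2416
FM = 0.5 * 0.2 * 1.22 * 0.033 * 482.2416 = 1.9415 N

1.9415 N


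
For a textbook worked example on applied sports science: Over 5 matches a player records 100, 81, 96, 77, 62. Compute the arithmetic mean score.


Average = sum / n
Sum = 416
Average = 416 / 5 = 83.2

83.2


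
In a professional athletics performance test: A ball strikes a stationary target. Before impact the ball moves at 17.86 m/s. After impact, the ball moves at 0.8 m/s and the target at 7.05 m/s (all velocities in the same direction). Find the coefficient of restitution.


e = (v2_after - v1_after) / (v1_before - v2_before)
Numerator = 7.05 - 0.8 = 6.25
Denominator = 17.86 - 0 = 17.86
e = 6.25 / 17.86 = 0.3499

0.3499


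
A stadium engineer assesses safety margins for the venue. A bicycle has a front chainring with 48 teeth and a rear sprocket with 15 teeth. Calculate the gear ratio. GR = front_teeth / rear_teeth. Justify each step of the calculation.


GR = front_teeth / rear_teeth
GR = 48 / 15
GR = 3.2

3.2


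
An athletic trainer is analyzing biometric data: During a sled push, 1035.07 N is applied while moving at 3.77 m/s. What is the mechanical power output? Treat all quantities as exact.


P = F * v
P = 1035.07 * 3.77
P = 3902.2139 W

3902.2139 W


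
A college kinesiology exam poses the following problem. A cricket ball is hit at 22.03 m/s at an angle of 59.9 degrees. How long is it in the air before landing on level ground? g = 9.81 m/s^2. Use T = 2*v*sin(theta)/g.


T = 2*v*sin(theta)/g
sin(theta) = sin(59.9 deg) = 0.8652
T = 2*22.03*0.8652 / 9.81
T = 38.1186 / 9.81 = 3.8857 s

3.8857 s


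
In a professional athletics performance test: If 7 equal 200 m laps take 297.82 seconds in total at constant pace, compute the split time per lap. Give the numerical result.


Split time = total_time / n_laps = 297.82 / 7
Split time = 42.5457 s per lap

42.5457 s


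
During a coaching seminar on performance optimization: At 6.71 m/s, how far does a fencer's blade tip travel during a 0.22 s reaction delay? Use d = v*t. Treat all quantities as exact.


d = v * t
d = 6.71 * 0.22
d = 1.4762 m

1.4762 m


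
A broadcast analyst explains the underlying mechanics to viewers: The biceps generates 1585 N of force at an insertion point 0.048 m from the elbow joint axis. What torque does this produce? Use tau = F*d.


tau = F * d
tau = 1585 * 0.048
tau = 76.08 N*m

76.08 N*m


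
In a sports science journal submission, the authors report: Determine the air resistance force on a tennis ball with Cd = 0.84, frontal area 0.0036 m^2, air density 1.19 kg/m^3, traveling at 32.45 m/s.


Fd = 0.5 * Cd * rho * A * v^2
Fd = 0.5 * 0.84 * 1.19 * 0.0036 * 32.45^2
v^2 = 1053.0025
Fd = 0.5 * 0.84 * 1.19 * 0.0036 * 1053.0025 = 1.8946 N

1.8946 N


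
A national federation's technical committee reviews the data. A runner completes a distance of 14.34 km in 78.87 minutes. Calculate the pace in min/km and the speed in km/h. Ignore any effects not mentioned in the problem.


Pace = time / distance = 78.87 min / 14.34 km = 5.5 min/km
Speed = distance / time_in_hours = 14.34 / 1.3145 hr
Speed = 10.9091 km/h

5.5 min/km, 10.9091 km/h


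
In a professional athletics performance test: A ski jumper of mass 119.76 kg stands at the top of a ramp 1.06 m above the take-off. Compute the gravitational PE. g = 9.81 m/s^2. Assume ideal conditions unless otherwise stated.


PE = m * g * h
PE = 119.76 * 9.81 * 1.06
PE = 1174.8456 * 1.06 = 1245.3363 J

1245.3363 J


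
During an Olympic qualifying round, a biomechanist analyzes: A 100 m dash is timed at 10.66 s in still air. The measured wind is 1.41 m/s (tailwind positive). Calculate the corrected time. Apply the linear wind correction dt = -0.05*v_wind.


dt = -0.05 * v_wind = -0.05 * 1.41 = -0.0705 s
t_corrected = t_still + dt = 10.66 + (-0.0705)
t_corrected = 10.5895 s

10.5895 s


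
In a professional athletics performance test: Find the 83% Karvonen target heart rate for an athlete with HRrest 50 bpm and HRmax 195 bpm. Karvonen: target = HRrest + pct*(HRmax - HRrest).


Target = HRrest + pct*(HRmax - HRrest)
Heart rate reserve = HRmax - HRrest = 195 - 50 = 145 bpm
Fraction = 83% = 0.83
Target = 50 + 0.83 * 145
Target = 50 + 120.35 = 170.35 bpm

170.35 bpm


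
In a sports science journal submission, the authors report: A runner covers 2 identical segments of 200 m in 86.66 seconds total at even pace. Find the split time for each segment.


Split time = total_time / n_laps = 86.66 / 2
Split time = 43.33 s per lap

43.33 s


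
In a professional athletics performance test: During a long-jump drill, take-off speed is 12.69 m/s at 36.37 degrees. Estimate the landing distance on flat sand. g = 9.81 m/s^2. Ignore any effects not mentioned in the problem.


R = v^2 * sin(2*theta) / g
Convert angle to radians: theta = 36.37 deg = 0.6348 rad
sin(2*theta) = sin(1.2696) = 0.955
R = 12.69^2 * 0.955 / 9.81
R = 161.0361 * 0.955 / 9.81 = 15.6763 m

15.6763 m


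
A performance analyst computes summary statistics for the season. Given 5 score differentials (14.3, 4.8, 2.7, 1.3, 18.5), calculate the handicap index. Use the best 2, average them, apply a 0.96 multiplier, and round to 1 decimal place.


All differentials: 14.3, 4.8, 2.7, 1.3, 18.5
Sorted: 1.3, 2.7, 4.8, 14.3, 18.5
Best 2: 1.3, 2.7
Average of best = 4 / 2 = 2
Raw index = 2 * 0.96 = 1.92
Handicap index = round(1.92, 1) = 1.9

1.9


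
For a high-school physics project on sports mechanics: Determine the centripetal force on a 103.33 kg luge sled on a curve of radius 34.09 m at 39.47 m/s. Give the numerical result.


Fc = m * v^2 / r
v^2 = 39.47^2 = 1557.8809
Fc = 103.33 * 1557.8809 / 34.09
Fc = 160975.8334 / 34.09 = 4722.0837 N

4722.0837 N


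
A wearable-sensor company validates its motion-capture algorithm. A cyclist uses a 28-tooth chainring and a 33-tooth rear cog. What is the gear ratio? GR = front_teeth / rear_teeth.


GR = front_teeth / rear_teeth
GR = 28 / 33
GR = 0.8485

0.8485


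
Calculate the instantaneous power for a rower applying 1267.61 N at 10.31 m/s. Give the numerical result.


P = F * v
P = 1267.61 * 10.31
P = 13069.0591 W

13069.0591 W


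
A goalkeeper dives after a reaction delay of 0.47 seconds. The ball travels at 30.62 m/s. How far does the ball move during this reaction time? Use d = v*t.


d = v * t
d = 30.62 * 0.47
d = 14.3914 m

14.3914 m


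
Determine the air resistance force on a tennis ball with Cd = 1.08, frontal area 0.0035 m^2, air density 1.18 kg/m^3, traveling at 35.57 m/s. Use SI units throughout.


Fd = 0.5 * Cd * rho * A * v^2
Fd = 0.5 * 1.08 * 1.18 * 0.0035 * 35.57^2
v^2 = 1265.2249
Fd = 0.5 * 1.08 * 1.18 * 0.0035 * 1265.2249 = 2.8217 N

2.8217 N


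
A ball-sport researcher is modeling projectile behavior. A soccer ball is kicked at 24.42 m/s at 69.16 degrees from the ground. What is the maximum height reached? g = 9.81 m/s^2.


H = (v*sin(theta))^2 / (2*g)
vy = v*sin(theta) = 24.42 * sin(69.16 deg) = 22.8224 m/s
H = vy^2 / (2*g) = 520.8612 / (2*9.81)
H = 520.8612 / 19.62 = 26.5475 m

26.5475 m


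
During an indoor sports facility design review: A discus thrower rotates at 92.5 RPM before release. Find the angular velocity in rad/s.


omega = RPM * 2 * pi / 60
omega = 92.5 * 2 * 3.14159 / 60
omega = 581.1946 / 60 = 9.6866 rad/s

9.6866 rad/s


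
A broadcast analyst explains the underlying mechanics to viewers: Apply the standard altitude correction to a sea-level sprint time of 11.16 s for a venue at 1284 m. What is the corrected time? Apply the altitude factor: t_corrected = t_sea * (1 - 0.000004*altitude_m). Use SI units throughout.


Correction factor = 1 - 0.000004 * 1284 = 0.994864
t_corrected = t_sea * factor = 11.16 * 0.994864
t_corrected = 11.1027 s

11.1027 s


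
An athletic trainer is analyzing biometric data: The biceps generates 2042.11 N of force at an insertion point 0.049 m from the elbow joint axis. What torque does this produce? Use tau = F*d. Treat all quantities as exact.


tau = F * d
tau = 2042.11 * 0.049
tau = 100.0634 N*m

100.0634 N*m


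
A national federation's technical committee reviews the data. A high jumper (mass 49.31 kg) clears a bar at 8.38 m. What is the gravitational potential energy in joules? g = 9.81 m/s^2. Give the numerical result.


PE = m * g * h
PE = 49.31 * 9.81 * 8.38
PE = 483.7311 * 8.38 = 4053.6666 J

4053.6666 J


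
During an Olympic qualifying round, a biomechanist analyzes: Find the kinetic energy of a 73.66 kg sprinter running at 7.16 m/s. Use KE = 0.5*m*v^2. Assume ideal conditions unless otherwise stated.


KE = 0.5 * m * v^2
KE = 0.5 * 73.66 * 7.16^2
KE = 0.5 * 73.66 * 51.2656 = 1888.112 J

1888.112 J


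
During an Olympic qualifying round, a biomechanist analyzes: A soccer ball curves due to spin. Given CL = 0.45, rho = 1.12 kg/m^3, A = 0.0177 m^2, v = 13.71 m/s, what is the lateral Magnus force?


FM = 0.5 * CL * rho * A * v^2
FM = 0.5 * 0.45 * 1.12 * 0.0177 * 13.71^2
v^2 = 187.9641
FM = 0.5 * 0.45 * 1.12 * 0.0177 * 187.9641 = 0.8384 N

0.8384 N


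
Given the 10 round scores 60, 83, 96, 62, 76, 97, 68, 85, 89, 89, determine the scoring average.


Average = sum / n
Sum = 805
Average = 805 / 10 = 80.5

80.5


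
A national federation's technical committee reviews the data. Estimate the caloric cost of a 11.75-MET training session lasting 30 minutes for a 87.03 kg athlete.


kcal = MET * mass * time_hr
Convert time: 30 min = 0.5 hr
kcal = 11.75 * 87.03 * 0.5
kcal = 511.3012 kcal

511.3012 kcal


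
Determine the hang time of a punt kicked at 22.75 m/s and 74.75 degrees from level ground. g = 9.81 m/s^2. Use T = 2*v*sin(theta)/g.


T = 2*v*sin(theta)/g
sin(theta) = sin(74.75 deg) = 0.9648
T = 2*22.75*0.9648 / 9.81
T = 43.8978 / 9.81 = 4.4748 s

4.4748 s


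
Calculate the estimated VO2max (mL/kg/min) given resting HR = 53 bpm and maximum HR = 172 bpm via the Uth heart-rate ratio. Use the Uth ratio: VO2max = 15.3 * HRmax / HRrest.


VO2max = 15.3 * HRmax / HRrest
VO2max = 15.3 * 172 / 53
VO2max = 2631.6 / 53 = 49.6528 mL/kg/min

49.6528 mL/kg/min


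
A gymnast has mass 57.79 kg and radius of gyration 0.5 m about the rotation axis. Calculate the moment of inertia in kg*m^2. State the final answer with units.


I = m * k^2
I = 57.79 * 0.5^2
I = 57.79 * 0.25 = 14.4475 kg*m^2

14.4475 kg*m^2


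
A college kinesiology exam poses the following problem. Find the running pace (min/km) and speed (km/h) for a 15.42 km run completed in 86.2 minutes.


Pace = time / distance = 86.2 min / 15.42 km = 5.5901 min/km
Speed = distance / time_in_hours = 15.42 / 1.4367 hr
Speed = 10.7332 km/h

5.5901 min/km, 10.7332 km/h


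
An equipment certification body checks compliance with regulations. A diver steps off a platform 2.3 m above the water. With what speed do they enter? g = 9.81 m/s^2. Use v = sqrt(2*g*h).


v = sqrt(2 * g * h)
v = sqrt(2 * 9.81 * 2.3)
v = sqrt(45.126) = 6.7176 m/s

6.7176 m/s


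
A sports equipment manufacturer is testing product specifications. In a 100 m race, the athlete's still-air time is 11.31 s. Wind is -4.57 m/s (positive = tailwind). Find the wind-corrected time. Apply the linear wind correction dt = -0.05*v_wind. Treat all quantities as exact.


dt = -0.05 * v_wind = -0.05 * -4.57 = 0.2285 s
t_corrected = t_still + dt = 11.31 + (0.2285)
t_corrected = 11.5385 s

11.5385 s


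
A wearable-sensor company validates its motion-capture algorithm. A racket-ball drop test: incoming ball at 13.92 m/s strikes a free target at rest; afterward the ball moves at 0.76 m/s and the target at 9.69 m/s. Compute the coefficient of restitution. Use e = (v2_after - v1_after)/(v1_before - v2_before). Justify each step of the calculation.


e = (v2_after - v1_after) / (v1_before - v2_before)
Numerator = 9.69 - 0.76 = 8.93
Denominator = 13.92 - 0 = 13.92
e = 8.93 / 13.92 = 0.6415

0.6415


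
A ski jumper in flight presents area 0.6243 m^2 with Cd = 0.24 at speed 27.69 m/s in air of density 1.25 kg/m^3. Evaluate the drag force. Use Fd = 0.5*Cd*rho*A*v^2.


Fd = 0.5 * Cd * rho * A * v^2
Fd = 0.5 * 0.24 * 1.25 * 0.6243 * 27.69^2
v^2 = 766.7361
Fd = 0.5 * 0.24 * 1.25 * 0.6243 * 766.7361 = 71.801 N

71.801 N


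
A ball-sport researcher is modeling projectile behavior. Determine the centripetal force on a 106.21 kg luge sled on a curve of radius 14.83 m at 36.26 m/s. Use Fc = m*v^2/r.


Fc = m * v^2 / r
v^2 = 36.26^2 = 1314.7876
Fc = 106.21 * 1314.7876 / 14.83
Fc = 139643.591 / 14.83 = 9416.2907 N

9416.2907 N


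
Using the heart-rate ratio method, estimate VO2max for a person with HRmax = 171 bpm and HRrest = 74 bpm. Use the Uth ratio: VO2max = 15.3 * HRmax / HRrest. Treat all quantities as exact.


VO2max = 15.3 * HRmax / HRrest
VO2max = 15.3 * 171 / 74
VO2max = 2616.3 / 74 = 35.3554 mL/kg/min

35.3554 mL/kg/min


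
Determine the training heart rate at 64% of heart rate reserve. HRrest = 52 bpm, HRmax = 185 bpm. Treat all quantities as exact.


Target = HRrest + pct*(HRmax - HRrest)
Heart rate reserve = HRmax - HRrest = 185 - 52 = 133 bpm
Fraction = 64% = 0.64
Target = 52 + 0.64 * 133
Target = 52 + 85.12 = 137.12 bpm

137.12 bpm


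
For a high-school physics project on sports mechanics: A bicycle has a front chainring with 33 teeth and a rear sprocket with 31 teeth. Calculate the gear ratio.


GR = front_teeth / rear_teeth
GR = 33 / 31
GR = 1.0645

1.0645


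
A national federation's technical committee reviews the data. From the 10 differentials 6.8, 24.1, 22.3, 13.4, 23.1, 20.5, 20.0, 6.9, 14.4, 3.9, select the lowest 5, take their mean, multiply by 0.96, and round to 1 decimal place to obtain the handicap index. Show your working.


All differentials: 6.8, 24.1, 22.3, 13.4, 23.1, 20.5, 20.0, 6.9, 14.4, 3.9
Sorted: 3.9, 6.8, 6.9, 13.4, 14.4, 20.0, 20.5, 22.3, 23.1, 24.1
Best 5: 3.9, 6.8, 6.9, 13.4, 14.4
Average of best = 45.4 / 5 = 9.08
Raw index = 9.08 * 0.96 = 8.7168
Handicap index = round(8.7168, 1) = 8.7

8.7


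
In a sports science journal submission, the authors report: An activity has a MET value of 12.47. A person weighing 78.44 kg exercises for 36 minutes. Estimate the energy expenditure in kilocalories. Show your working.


kcal = MET * mass * time_hr
Convert time: 36 min = 0.6 hr
kcal = 12.47 * 78.44 * 0.6
kcal = 586.8881 kcal

586.8881 kcal


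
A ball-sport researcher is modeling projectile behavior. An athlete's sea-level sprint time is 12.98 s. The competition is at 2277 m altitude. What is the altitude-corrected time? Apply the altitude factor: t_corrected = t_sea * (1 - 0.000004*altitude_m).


Correction factor = 1 - 0.000004 * 2277 = 0.990892
t_corrected = t_sea * factor = 12.98 * 0.990892
t_corrected = 12.8618 s

12.8618 s


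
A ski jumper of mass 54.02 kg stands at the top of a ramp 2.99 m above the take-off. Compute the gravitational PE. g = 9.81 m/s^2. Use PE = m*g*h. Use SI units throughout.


PE = m * g * h
PE = 54.02 * 9.81 * 2.99
PE = 529.9362 * 2.99 = 1584.5092 J

1584.5092 J


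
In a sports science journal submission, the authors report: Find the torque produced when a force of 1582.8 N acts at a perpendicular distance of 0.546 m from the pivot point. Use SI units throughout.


tau = F * d
tau = 1582.8 * 0.546
tau = 864.2088 N*m

864.2088 N*m


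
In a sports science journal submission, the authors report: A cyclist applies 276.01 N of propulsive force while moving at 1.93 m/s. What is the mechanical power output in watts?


P = F * v
P = 276.01 * 1.93
P = 532.6993 W

532.6993 W


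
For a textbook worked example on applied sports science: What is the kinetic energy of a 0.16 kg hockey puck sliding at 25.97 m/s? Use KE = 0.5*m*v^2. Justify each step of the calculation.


KE = 0.5 * m * v^2
KE = 0.5 * 0.16 * 25.97^2
KE = 0.5 * 0.16 * 674.4409 = 53.9553 J

53.9553 J


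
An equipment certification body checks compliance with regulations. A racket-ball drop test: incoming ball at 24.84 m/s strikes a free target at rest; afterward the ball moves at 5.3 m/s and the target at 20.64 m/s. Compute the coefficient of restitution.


e = (v2_after - v1_after) / (v1_before - v2_before)
Numerator = 20.64 - 5.3 = 15.34
Denominator = 24.84 - 0 = 24.84
e = 15.34 / 24.84 = 0.6176

0.6176


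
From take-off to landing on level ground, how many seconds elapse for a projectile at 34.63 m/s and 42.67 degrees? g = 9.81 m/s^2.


T = 2*v*sin(theta)/g
sin(theta) = sin(42.67 deg) = 0.6778
T = 2*34.63*0.6778 / 9.81
T = 46.9427 / 9.81 = 4.7852 s

4.7852 s


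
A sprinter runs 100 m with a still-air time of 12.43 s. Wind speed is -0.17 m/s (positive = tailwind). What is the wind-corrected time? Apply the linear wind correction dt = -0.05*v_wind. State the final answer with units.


dt = -0.05 * v_wind = -0.05 * -0.17 = 0.0085 s
t_corrected = t_still + dt = 12.43 + (0.0085)
t_corrected = 12.4385 s

12.4385 s


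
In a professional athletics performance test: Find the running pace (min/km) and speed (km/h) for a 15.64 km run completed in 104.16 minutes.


Pace = time / distance = 104.16 min / 15.64 km = 6.6598 min/km
Speed = distance / time_in_hours = 15.64 / 1.736 hr
Speed = 9.0092 km/h

6.6598 min/km, 9.0092 km/h


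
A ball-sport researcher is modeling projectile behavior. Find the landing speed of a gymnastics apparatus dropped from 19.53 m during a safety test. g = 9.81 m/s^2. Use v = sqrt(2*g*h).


v = sqrt(2 * g * h)
v = sqrt(2 * 9.81 * 19.53)
v = sqrt(383.1786) = 19.5749 m/s

19.5749 m/s


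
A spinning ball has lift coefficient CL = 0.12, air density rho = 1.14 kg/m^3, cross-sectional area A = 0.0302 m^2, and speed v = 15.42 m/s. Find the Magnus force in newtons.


FM = 0.5 * CL * rho * A * v^2
FM = 0.5 * 0.12 * 1.14 * 0.0302 * 15.42^2
v^2 = 237.7764
FM = 0.5 * 0.12 * 1.14 * 0.0302 * 237.7764 = 0.4912 N

0.4912 N


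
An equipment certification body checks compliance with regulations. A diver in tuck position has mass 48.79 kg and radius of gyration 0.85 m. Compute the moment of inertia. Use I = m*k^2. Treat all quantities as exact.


I = m * k^2
I = 48.79 * 0.85^2
I = 48.79 * 0.7225 = 35.2508 kg*m^2

35.2508 kg*m^2


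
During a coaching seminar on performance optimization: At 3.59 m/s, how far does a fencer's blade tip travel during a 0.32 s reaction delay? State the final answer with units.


d = v * t
d = 3.59 * 0.32
d = 1.1488 m

1.1488 m


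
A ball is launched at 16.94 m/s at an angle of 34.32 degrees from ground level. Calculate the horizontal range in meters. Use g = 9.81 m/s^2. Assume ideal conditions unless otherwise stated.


R = v^2 * sin(2*theta) / g
Convert angle to radians: theta = 34.32 deg = 0.599 rad
sin(2*theta) = sin(1.198) = 0.9313
R = 16.94^2 * 0.9313 / 9.81
R = 286.9636 * 0.9313 / 9.81 = 27.2428 m

27.2428 m


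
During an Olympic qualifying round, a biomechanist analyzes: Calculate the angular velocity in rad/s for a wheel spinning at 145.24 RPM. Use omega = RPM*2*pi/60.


omega = RPM * 2 * pi / 60
omega = 145.24 * 2 * 3.14159 / 60
omega = 912.5698 / 60 = 15.2095 rad/s

15.2095 rad/s


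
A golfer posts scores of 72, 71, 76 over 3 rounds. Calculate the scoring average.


Average = sum / n
Sum = 219
Average = 219 / 3 = 73

73


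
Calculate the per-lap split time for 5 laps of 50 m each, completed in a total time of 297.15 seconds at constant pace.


Split time = total_time / n_laps = 297.15 / 5
Split time = 59.43 s per lap

59.43 s


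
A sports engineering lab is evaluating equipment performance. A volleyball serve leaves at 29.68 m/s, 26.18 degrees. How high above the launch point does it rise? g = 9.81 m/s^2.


H = (v*sin(theta))^2 / (2*g)
vy = v*sin(theta) = 29.68 * sin(26.18 deg) = 13.0946 m/s
H = vy^2 / (2*g) = 171.4685 / (2*9.81)
H = 171.4685 / 19.62 = 8.7395 m

8.7395 m


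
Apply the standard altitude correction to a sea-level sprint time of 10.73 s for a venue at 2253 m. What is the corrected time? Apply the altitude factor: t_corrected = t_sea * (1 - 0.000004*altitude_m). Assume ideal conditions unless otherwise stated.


Correction factor = 1 - 0.000004 * 2253 = 0.990988
t_corrected = t_sea * factor = 10.73 * 0.990988
t_corrected = 10.6333 s

10.6333 s


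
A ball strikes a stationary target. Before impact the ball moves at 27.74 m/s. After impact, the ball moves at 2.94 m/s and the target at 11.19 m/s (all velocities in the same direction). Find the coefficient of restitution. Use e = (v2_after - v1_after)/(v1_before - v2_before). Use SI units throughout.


e = (v2_after - v1_after) / (v1_before - v2_before)
Numerator = 11.19 - 2.94 = 8.25
Denominator = 27.74 - 0 = 27.74
e = 8.25 / 27.74 = 0.2974

0.2974


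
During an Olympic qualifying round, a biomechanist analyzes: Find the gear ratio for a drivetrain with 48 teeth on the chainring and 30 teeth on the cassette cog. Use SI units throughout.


GR = front_teeth / rear_teeth
GR = 48 / 30
GR = 1.6

1.6


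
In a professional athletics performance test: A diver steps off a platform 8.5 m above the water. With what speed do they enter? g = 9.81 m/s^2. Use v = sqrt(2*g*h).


v = sqrt(2 * g * h)
v = sqrt(2 * 9.81 * 8.5)
v = sqrt(166.77) = 12.9139 m/s

12.9139 m/s


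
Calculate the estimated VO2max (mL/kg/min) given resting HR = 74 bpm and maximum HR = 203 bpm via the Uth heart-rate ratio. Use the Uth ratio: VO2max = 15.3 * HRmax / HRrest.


VO2max = 15.3 * HRmax / HRrest
VO2max = 15.3 * 203 / 74
VO2max = 3105.9 / 74 = 41.9716 mL/kg/min

41.9716 mL/kg/min


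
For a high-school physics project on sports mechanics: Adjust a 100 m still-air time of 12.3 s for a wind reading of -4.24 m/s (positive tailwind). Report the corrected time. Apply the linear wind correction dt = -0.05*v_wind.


dt = -0.05 * v_wind = -0.05 * -4.24 = 0.212 s
t_corrected = t_still + dt = 12.3 + (0.212)
t_corrected = 12.512 s

12.512 s


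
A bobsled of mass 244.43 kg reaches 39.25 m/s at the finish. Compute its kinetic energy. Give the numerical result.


KE = 0.5 * m * v^2
KE = 0.5 * 244.43 * 39.25^2
KE = 0.5 * 244.43 * 1540.5625 = 188279.8459 J

188279.8459 J


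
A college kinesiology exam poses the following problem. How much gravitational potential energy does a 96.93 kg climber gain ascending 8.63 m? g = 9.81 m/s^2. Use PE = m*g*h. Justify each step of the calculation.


PE = m * g * h
PE = 96.93 * 9.81 * 8.63
PE = 950.8833 * 8.63 = 8206.1229 J

8206.1229 J


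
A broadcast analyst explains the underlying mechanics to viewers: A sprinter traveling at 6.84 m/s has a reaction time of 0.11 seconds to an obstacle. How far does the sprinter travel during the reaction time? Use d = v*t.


d = v * t
d = 6.84 * 0.11
d = 0.7524 m

0.7524 m


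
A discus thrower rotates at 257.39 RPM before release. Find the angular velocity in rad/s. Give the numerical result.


omega = RPM * 2 * pi / 60
omega = 257.39 * 2 * 3.14159 / 60
omega = 1617.2291 / 60 = 26.9538 rad/s

26.9538 rad/s


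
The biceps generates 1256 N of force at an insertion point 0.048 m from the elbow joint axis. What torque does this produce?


tau = F * d
tau = 1256 * 0.048
tau = 60.288 N*m

60.288 N*m


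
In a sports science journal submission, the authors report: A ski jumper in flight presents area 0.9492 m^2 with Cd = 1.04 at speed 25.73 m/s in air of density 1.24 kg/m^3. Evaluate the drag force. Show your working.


Fd = 0.5 * Cd * rho * A * v^2
Fd = 0.5 * 1.04 * 1.24 * 0.9492 * 25.73^2
v^2 = 662.0329
Fd = 0.5 * 1.04 * 1.24 * 0.9492 * 662.0329 = 405.1934 N

405.1934 N


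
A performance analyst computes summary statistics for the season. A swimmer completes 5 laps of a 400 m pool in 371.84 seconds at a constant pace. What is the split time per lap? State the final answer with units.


Split time = total_time / n_laps = 371.84 / 5
Split time = 74.368 s per lap

74.368 s


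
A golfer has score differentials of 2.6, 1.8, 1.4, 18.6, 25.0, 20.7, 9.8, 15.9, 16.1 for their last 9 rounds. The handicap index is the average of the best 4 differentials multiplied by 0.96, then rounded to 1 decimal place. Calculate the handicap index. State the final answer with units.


All differentials: 2.6, 1.8, 1.4, 18.6, 25.0, 20.7, 9.8, 15.9, 16.1
Sorted: 1.4, 1.8, 2.6, 9.8, 15.9, 16.1, 18.6, 20.7, 25.0
Best 4: 1.4, 1.8, 2.6, 9.8
Average of best = 15.6 / 4 = 3.9
Raw index = 3.9 * 0.96 = 3.744
Handicap index = round(3.744, 1) = 3.7

3.7


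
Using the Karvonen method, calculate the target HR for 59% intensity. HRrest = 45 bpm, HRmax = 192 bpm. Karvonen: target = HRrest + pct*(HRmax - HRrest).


Target = HRrest + pct*(HRmax - HRrest)
Heart rate reserve = HRmax - HRrest = 192 - 45 = 147 bpm
Fraction = 59% = 0.59
Target = 45 + 0.59 * 147
Target = 45 + 86.73 = 131.73 bpm

131.73 bpm


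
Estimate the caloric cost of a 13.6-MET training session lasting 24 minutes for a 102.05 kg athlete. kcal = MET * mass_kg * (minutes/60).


kcal = MET * mass * time_hr
Convert time: 24 min = 0.4 hr
kcal = 13.6 * 102.05 * 0.4
kcal = 555.152 kcal

555.152 kcal


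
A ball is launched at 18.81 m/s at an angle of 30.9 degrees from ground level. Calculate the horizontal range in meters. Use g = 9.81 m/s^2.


R = v^2 * sin(2*theta) / g
Convert angle to radians: theta = 30.9 deg = 0.5393 rad
sin(2*theta) = sin(1.0786) = 0.8813
R = 18.81^2 * 0.8813 / 9.81
R = 353.8161 * 0.8813 / 9.81 = 31.7859 m

31.7859 m


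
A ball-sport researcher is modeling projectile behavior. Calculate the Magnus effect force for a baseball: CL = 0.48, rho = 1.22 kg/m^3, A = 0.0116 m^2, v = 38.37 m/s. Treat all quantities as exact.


FM = 0.5 * CL * rho * A * v^2
FM = 0.5 * 0.48 * 1.22 * 0.0116 * 38.37^2
v^2 = 1472.2569
FM = 0.5 * 0.48 * 1.22 * 0.0116 * 1472.2569 = 5.0005 N

5.0005 N


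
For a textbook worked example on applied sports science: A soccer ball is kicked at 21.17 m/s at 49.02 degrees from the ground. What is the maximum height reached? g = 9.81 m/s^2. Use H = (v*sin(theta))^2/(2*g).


H = (v*sin(theta))^2 / (2*g)
vy = v*sin(theta) = 21.17 * sin(49.02 deg) = 15.982 m/s
H = vy^2 / (2*g) = 255.4259 / (2*9.81)
H = 255.4259 / 19.62 = 13.0186 m

13.0186 m
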